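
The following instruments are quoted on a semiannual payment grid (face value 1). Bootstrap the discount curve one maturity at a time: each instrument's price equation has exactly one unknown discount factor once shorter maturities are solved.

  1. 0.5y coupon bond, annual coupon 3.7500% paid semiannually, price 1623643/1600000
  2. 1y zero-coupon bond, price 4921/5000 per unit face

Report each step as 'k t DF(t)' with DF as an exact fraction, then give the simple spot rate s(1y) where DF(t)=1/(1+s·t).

step 1 [0.5y] bond c/2=3/160: DF=(1623643/1600000 − 3/160·(0))/(1+3/160) = 9961/10000 ≈ 0.996100
step 2 [1y] zero: DF = P = 4921/5000 ≈ 0.984200

1 1/2 9961/10000
2 1 4921/5000
s(1y) = (1/(4921/5000) − 1)/(1) = 79/4921 ≈ 1.6054%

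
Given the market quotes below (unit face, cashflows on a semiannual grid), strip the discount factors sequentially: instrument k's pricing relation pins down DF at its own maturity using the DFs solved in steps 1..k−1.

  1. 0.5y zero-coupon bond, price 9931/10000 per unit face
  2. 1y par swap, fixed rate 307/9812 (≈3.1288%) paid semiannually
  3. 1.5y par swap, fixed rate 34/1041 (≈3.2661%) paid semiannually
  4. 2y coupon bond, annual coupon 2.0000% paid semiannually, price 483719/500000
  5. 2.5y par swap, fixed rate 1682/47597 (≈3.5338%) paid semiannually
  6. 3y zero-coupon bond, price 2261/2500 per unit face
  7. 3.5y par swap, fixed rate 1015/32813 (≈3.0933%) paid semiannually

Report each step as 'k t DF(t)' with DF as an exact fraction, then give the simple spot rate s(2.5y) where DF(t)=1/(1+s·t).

1 1/2 9931/10000
2 1 9693/10000
3 3/2 2381/2500
4 2 929/1000
5 5/2 9159/10000
6 3 2261/2500
7 7/2 1797/2000
s(2.5y) = (1/(9159/10000) − 1)/(5/2) = 1682/45795 ≈ 3.6729%

step 1 [0.5y] zero: DF = P = 9931/10000 ≈ 0.993100
step 2 [1y] swap r/2=307/19624: DF=(1 − 307/19624·(0.993100))/(1+307/19624) = 9693/10000 ≈ 0.969300
step 3 [1.5y] swap r/2=17/1041: DF=(1 − 17/1041·(0.993100+0.969300))/(1+17/1041) = 2381/2500 ≈ 0.952400
step 4 [2y] bond c/2=1/100: DF=(483719/500000 − 1/100·(0.993100+0.969300+0.952400))/(1+1/100) = 929/1000 ≈ 0.929000
step 5 [2.5y] swap r/2=841/47597: DF=(1 − 841/47597·(0.993100+0.969300+0.952400+0.929000))/(1+841/47597) = 9159/10000 ≈ 0.915900
step 6 [3y] zero: DF = P = 2261/2500 ≈ 0.904400
step 7 [3.5y] swap r/2=1015/65626: DF=(1 − 1015/65626·(0.993100+0.969300+0.952400+0.929000+0.915900+0.904400))/(1+1015/65626) = 1797/2000 ≈ 0.898500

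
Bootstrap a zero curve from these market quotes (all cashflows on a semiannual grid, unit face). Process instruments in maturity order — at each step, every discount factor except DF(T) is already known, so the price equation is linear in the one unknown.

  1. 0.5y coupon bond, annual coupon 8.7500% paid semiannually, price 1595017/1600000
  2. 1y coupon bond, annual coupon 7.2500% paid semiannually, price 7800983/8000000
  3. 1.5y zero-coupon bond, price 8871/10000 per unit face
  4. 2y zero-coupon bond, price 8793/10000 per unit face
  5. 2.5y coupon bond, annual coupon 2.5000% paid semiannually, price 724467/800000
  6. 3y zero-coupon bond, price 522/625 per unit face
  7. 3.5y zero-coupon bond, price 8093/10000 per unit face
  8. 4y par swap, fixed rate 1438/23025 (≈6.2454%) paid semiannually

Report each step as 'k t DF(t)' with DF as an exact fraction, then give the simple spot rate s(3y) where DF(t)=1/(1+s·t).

step 1 [0.5y] bond c/2=7/160: DF=(1595017/1600000 − 7/160·(0))/(1+7/160) = 9551/10000 ≈ 0.955100
step 2 [1y] bond c/2=29/800: DF=(7800983/8000000 − 29/800·(0.955100))/(1+29/800) = 2269/2500 ≈ 0.907600
step 3 [1.5y] zero: DF = P = 8871/10000 ≈ 0.887100
step 4 [2y] zero: DF = P = 8793/10000 ≈ 0.879300
step 5 [2.5y] bond c/2=1/80: DF=(724467/800000 − 1/80·(0.955100+0.907600+0.887100+0.879300))/(1+1/80) = 531/625 ≈ 0.849600
step 6 [3y] zero: DF = P = 522/625 ≈ 0.835200
step 7 [3.5y] zero: DF = P = 8093/10000 ≈ 0.809300
step 8 [4y] swap r/2=719/23025: DF=(1 − 719/23025·(0.955100+0.907600+0.887100+0.879300+0.849600+0.835200+0.809300))/(1+719/23025) = 7843/10000 ≈ 0.784300

1 1/2 9551/10000
2 1 2269/2500
3 3/2 8871/10000
4 2 8793/10000
5 5/2 531/625
6 3 522/625
7 7/2 8093/10000
8 4 7843/10000
s(3y) = (1/(522/625) − 1)/(3) = 103/1566 ≈ 6.5773%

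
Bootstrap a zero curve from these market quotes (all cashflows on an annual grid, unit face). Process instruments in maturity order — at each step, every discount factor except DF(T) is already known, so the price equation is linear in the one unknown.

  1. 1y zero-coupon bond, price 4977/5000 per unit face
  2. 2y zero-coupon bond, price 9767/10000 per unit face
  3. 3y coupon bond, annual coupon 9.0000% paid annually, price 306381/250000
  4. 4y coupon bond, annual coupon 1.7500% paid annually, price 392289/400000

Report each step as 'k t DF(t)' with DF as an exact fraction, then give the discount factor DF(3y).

1 1 4977/5000
2 2 9767/10000
3 3 1923/2000
4 4 4567/5000
DF(3y) = 1923/2000 ≈ 0.961500

step 1 [1y] zero: DF = P = 4977/5000 ≈ 0.995400
step 2 [2y] zero: DF = P = 9767/10000 ≈ 0.976700
step 3 [3y] bond c/1=9/100: DF=(306381/250000 − 9/100·(0.995400+0.976700))/(1+9/100) = 1923/2000 ≈ 0.961500
step 4 [4y] bond c/1=7/400: DF=(392289/400000 − 7/400·(0.995400+0.976700+0.961500))/(1+7/400) = 4567/5000 ≈ 0.913400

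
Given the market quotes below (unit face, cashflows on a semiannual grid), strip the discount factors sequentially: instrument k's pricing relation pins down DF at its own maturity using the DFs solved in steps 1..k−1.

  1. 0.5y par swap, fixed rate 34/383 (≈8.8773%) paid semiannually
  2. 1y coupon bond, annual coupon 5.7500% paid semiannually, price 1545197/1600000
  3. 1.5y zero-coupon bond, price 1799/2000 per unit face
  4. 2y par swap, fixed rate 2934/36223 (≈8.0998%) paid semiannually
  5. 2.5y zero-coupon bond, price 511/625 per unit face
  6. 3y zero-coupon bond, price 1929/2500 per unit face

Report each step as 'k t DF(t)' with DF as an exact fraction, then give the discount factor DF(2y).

step 1 [0.5y] swap r/2=17/383: DF=(1 − 17/383·(0))/(1+17/383) = 383/400 ≈ 0.957500
step 2 [1y] bond c/2=23/800: DF=(1545197/1600000 − 23/800·(0.957500))/(1+23/800) = 114/125 ≈ 0.912000
step 3 [1.5y] zero: DF = P = 1799/2000 ≈ 0.899500
step 4 [2y] swap r/2=1467/36223: DF=(1 − 1467/36223·(0.957500+0.912000+0.899500))/(1+1467/36223) = 8533/10000 ≈ 0.853300
step 5 [2.5y] zero: DF = P = 511/625 ≈ 0.817600
step 6 [3y] zero: DF = P = 1929/2500 ≈ 0.771600

1 1/2 383/400
2 1 114/125
3 3/2 1799/2000
4 2 8533/10000
5 5/2 511/625
6 3 1929/2500
DF(2y) = 8533/10000 ≈ 0.853300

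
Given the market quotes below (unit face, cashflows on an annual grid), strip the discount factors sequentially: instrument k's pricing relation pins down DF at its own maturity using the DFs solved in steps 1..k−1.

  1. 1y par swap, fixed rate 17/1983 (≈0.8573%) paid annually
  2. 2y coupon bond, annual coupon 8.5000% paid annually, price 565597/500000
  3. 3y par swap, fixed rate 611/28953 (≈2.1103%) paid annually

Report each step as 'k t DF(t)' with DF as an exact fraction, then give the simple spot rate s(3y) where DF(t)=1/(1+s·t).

1 1 1983/2000
2 2 9649/10000
3 3 9389/10000
s(3y) = (1/(9389/10000) − 1)/(3) = 611/28167 ≈ 2.1692%

step 1 [1y] swap r/1=17/1983: DF=(1 − 17/1983·(0))/(1+17/1983) = 1983/2000 ≈ 0.991500
step 2 [2y] bond c/1=17/200: DF=(565597/500000 − 17/200·(0.991500))/(1+17/200) = 9649/10000 ≈ 0.964900
step 3 [3y] swap r/1=611/28953: DF=(1 − 611/28953·(0.991500+0.964900))/(1+611/28953) = 9389/10000 ≈ 0.938900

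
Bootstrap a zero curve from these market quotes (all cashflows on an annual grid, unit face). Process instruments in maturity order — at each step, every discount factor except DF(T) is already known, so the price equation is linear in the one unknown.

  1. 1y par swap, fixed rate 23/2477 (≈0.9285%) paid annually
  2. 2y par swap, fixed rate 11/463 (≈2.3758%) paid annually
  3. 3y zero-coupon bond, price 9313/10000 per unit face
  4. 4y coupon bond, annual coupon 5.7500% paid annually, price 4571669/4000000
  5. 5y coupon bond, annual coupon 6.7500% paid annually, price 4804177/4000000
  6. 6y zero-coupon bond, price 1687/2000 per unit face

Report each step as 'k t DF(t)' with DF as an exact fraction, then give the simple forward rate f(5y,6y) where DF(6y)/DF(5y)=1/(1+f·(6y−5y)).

1 1 2477/2500
2 2 4769/5000
3 3 9313/10000
4 4 2311/2500
5 5 553/625
6 6 1687/2000
f(5y,6y) = ((553/625)/(1687/2000) − 1)/(1) = 59/1205 ≈ 4.8963%

step 1 [1y] swap r/1=23/2477: DF=(1 − 23/2477·(0))/(1+23/2477) = 2477/2500 ≈ 0.990800
step 2 [2y] swap r/1=11/463: DF=(1 − 11/463·(0.990800))/(1+11/463) = 4769/5000 ≈ 0.953800
step 3 [3y] zero: DF = P = 9313/10000 ≈ 0.931300
step 4 [4y] bond c/1=23/400: DF=(4571669/4000000 − 23/400·(0.990800+0.953800+0.931300))/(1+23/400) = 2311/2500 ≈ 0.924400
step 5 [5y] bond c/1=27/400: DF=(4804177/4000000 − 27/400·(0.990800+0.953800+0.931300+0.924400))/(1+27/400) = 553/625 ≈ 0.884800
step 6 [6y] zero: DF = P = 1687/2000 ≈ 0.843500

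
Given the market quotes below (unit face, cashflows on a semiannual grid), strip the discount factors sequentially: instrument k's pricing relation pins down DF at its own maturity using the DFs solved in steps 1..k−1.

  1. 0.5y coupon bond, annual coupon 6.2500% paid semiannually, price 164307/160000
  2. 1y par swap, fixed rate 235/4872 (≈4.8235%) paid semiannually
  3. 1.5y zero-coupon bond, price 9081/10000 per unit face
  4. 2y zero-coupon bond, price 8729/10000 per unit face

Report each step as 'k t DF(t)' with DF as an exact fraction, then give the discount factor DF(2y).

1 1/2 4979/5000
2 1 953/1000
3 3/2 9081/10000
4 2 8729/10000
DF(2y) = 8729/10000 ≈ 0.872900

step 1 [0.5y] bond c/2=1/32: DF=(164307/160000 − 1/32·(0))/(1+1/32) = 4979/5000 ≈ 0.995800
step 2 [1y] swap r/2=235/9744: DF=(1 − 235/9744·(0.995800))/(1+235/9744) = 953/1000 ≈ 0.953000
step 3 [1.5y] zero: DF = P = 9081/10000 ≈ 0.908100
step 4 [2y] zero: DF = P = 8729/10000 ≈ 0.872900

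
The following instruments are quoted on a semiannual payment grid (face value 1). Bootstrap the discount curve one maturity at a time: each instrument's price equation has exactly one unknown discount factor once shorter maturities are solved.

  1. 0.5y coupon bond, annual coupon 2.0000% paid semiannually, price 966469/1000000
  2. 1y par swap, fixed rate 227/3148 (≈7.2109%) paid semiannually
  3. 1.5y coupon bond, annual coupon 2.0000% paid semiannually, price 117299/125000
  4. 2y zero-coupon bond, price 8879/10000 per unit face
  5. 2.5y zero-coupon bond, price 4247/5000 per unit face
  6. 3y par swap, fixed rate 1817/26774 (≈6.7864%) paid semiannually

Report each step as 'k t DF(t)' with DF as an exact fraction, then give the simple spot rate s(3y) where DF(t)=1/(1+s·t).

step 1 [0.5y] bond c/2=1/100: DF=(966469/1000000 − 1/100·(0))/(1+1/100) = 9569/10000 ≈ 0.956900
step 2 [1y] swap r/2=227/6296: DF=(1 − 227/6296·(0.956900))/(1+227/6296) = 9319/10000 ≈ 0.931900
step 3 [1.5y] bond c/2=1/100: DF=(117299/125000 − 1/100·(0.956900+0.931900))/(1+1/100) = 569/625 ≈ 0.910400
step 4 [2y] zero: DF = P = 8879/10000 ≈ 0.887900
step 5 [2.5y] zero: DF = P = 4247/5000 ≈ 0.849400
step 6 [3y] swap r/2=1817/53548: DF=(1 − 1817/53548·(0.956900+0.931900+0.910400+0.887900+0.849400))/(1+1817/53548) = 8183/10000 ≈ 0.818300

1 1/2 9569/10000
2 1 9319/10000
3 3/2 569/625
4 2 8879/10000
5 5/2 4247/5000
6 3 8183/10000
s(3y) = (1/(8183/10000) − 1)/(3) = 1817/24549 ≈ 7.4015%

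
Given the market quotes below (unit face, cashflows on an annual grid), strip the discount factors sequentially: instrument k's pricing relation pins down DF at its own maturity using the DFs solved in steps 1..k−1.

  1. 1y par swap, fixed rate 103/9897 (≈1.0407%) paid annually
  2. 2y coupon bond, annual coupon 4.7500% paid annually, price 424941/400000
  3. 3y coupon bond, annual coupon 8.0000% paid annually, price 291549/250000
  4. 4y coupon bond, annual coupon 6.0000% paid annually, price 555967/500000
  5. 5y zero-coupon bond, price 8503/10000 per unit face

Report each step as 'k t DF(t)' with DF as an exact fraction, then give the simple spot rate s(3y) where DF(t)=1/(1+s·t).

1 1 9897/10000
2 2 9693/10000
3 3 9347/10000
4 4 2213/2500
5 5 8503/10000
s(3y) = (1/(9347/10000) − 1)/(3) = 653/28041 ≈ 2.3287%

step 1 [1y] swap r/1=103/9897: DF=(1 − 103/9897·(0))/(1+103/9897) = 9897/10000 ≈ 0.989700
step 2 [2y] bond c/1=19/400: DF=(424941/400000 − 19/400·(0.989700))/(1+19/400) = 9693/10000 ≈ 0.969300
step 3 [3y] bond c/1=2/25: DF=(291549/250000 − 2/25·(0.989700+0.969300))/(1+2/25) = 9347/10000 ≈ 0.934700
step 4 [4y] bond c/1=3/50: DF=(555967/500000 − 3/50·(0.989700+0.969300+0.934700))/(1+3/50) = 2213/2500 ≈ 0.885200
step 5 [5y] zero: DF = P = 8503/10000 ≈ 0.850300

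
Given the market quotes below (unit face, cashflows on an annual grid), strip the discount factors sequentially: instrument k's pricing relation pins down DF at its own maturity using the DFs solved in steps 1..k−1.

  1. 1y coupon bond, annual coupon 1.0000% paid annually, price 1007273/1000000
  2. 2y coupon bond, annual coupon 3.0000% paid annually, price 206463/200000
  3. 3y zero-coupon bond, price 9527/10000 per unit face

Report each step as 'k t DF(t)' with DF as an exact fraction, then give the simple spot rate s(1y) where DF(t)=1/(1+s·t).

1 1 9973/10000
2 2 2433/2500
3 3 9527/10000
s(1y) = (1/(9973/10000) − 1)/(1) = 27/9973 ≈ 0.2707%

step 1 [1y] bond c/1=1/100: DF=(1007273/1000000 − 1/100·(0))/(1+1/100) = 9973/10000 ≈ 0.997300
step 2 [2y] bond c/1=3/100: DF=(206463/200000 − 3/100·(0.997300))/(1+3/100) = 2433/2500 ≈ 0.973200
step 3 [3y] zero: DF = P = 9527/10000 ≈ 0.952700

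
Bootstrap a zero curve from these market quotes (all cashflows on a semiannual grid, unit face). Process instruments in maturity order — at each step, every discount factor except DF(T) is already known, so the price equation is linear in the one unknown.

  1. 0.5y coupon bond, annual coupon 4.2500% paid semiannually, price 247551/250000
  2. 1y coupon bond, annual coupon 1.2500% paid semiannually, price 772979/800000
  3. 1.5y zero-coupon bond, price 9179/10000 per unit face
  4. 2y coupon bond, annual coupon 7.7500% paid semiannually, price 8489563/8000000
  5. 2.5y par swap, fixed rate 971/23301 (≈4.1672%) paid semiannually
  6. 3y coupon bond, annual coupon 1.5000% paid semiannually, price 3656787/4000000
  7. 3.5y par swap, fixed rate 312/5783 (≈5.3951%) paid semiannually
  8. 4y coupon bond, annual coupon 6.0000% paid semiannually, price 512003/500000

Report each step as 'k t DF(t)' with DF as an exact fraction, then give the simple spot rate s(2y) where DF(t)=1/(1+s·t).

1 1/2 606/625
2 1 4771/5000
3 3/2 9179/10000
4 2 2289/2500
5 5/2 9029/10000
6 3 8727/10000
7 7/2 2071/2500
8 4 8089/10000
s(2y) = (1/(2289/2500) − 1)/(2) = 211/4578 ≈ 4.6090%

step 1 [0.5y] bond c/2=17/800: DF=(247551/250000 − 17/800·(0))/(1+17/800) = 606/625 ≈ 0.969600
step 2 [1y] bond c/2=1/160: DF=(772979/800000 − 1/160·(0.969600))/(1+1/160) = 4771/5000 ≈ 0.954200
step 3 [1.5y] zero: DF = P = 9179/10000 ≈ 0.917900
step 4 [2y] bond c/2=31/800: DF=(8489563/8000000 − 31/800·(0.969600+0.954200+0.917900))/(1+31/800) = 2289/2500 ≈ 0.915600
step 5 [2.5y] swap r/2=971/46602: DF=(1 − 971/46602·(0.969600+0.954200+0.917900+0.915600))/(1+971/46602) = 9029/10000 ≈ 0.902900
step 6 [3y] bond c/2=3/400: DF=(3656787/4000000 − 3/400·(0.969600+0.954200+0.917900+0.915600+0.902900))/(1+3/400) = 8727/10000 ≈ 0.872700
step 7 [3.5y] swap r/2=156/5783: DF=(1 − 156/5783·(0.969600+0.954200+0.917900+0.915600+0.902900+0.872700))/(1+156/5783) = 2071/2500 ≈ 0.828400
step 8 [4y] bond c/2=3/100: DF=(512003/500000 − 3/100·(0.969600+0.954200+0.917900+0.915600+0.902900+0.872700+0.828400))/(1+3/100) = 8089/10000 ≈ 0.808900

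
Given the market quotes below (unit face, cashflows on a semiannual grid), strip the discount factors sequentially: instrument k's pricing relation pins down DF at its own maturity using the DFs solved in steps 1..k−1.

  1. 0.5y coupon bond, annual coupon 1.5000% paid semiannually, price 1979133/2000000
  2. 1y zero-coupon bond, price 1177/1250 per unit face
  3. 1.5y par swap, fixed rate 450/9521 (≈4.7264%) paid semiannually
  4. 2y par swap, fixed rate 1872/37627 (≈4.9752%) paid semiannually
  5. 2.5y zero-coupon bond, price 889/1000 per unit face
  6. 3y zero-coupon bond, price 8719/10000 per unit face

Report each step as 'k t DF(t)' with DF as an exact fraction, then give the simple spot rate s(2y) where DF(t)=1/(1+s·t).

step 1 [0.5y] bond c/2=3/400: DF=(1979133/2000000 − 3/400·(0))/(1+3/400) = 4911/5000 ≈ 0.982200
step 2 [1y] zero: DF = P = 1177/1250 ≈ 0.941600
step 3 [1.5y] swap r/2=225/9521: DF=(1 − 225/9521·(0.982200+0.941600))/(1+225/9521) = 373/400 ≈ 0.932500
step 4 [2y] swap r/2=936/37627: DF=(1 − 936/37627·(0.982200+0.941600+0.932500))/(1+936/37627) = 1133/1250 ≈ 0.906400
step 5 [2.5y] zero: DF = P = 889/1000 ≈ 0.889000
step 6 [3y] zero: DF = P = 8719/10000 ≈ 0.871900

1 1/2 4911/5000
2 1 1177/1250
3 3/2 373/400
4 2 1133/1250
5 5/2 889/1000
6 3 8719/10000
s(2y) = (1/(1133/1250) − 1)/(2) = 117/2266 ≈ 5.1633%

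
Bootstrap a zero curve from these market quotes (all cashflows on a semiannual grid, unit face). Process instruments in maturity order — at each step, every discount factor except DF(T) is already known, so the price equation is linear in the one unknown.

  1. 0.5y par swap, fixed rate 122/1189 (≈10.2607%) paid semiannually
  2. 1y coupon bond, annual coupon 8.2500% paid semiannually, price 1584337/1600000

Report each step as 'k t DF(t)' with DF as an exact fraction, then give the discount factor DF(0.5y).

step 1 [0.5y] swap r/2=61/1189: DF=(1 − 61/1189·(0))/(1+61/1189) = 1189/1250 ≈ 0.951200
step 2 [1y] bond c/2=33/800: DF=(1584337/1600000 − 33/800·(0.951200))/(1+33/800) = 9133/10000 ≈ 0.913300

1 1/2 1189/1250
2 1 9133/10000
DF(0.5y) = 1189/1250 ≈ 0.951200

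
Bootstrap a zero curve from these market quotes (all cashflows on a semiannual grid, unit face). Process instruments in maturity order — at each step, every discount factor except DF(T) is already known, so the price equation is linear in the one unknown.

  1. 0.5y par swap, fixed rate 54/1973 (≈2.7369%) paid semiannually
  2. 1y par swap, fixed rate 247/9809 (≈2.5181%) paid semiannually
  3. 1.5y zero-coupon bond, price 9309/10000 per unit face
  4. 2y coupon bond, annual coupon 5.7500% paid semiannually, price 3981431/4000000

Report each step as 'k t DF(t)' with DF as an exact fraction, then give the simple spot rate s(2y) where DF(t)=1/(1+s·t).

1 1/2 1973/2000
2 1 9753/10000
3 3/2 9309/10000
4 2 8867/10000
s(2y) = (1/(8867/10000) − 1)/(2) = 1133/17734 ≈ 6.3889%

step 1 [0.5y] swap r/2=27/1973: DF=(1 − 27/1973·(0))/(1+27/1973) = 1973/2000 ≈ 0.986500
step 2 [1y] swap r/2=247/19618: DF=(1 − 247/19618·(0.986500))/(1+247/19618) = 9753/10000 ≈ 0.975300
step 3 [1.5y] zero: DF = P = 9309/10000 ≈ 0.930900
step 4 [2y] bond c/2=23/800: DF=(3981431/4000000 − 23/800·(0.986500+0.975300+0.930900))/(1+23/800) = 8867/10000 ≈ 0.886700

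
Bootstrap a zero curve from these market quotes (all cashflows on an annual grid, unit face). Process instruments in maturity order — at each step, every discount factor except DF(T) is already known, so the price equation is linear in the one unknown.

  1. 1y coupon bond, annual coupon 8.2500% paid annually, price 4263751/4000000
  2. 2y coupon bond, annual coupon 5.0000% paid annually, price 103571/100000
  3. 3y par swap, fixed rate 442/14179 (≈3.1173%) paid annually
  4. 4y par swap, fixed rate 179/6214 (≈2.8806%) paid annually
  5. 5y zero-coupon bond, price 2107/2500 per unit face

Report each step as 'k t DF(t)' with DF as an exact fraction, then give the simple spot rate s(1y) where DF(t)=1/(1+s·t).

1 1 9847/10000
2 2 1879/2000
3 3 2279/2500
4 4 4463/5000
5 5 2107/2500
s(1y) = (1/(9847/10000) − 1)/(1) = 153/9847 ≈ 1.5538%

step 1 [1y] bond c/1=33/400: DF=(4263751/4000000 − 33/400·(0))/(1+33/400) = 9847/10000 ≈ 0.984700
step 2 [2y] bond c/1=1/20: DF=(103571/100000 − 1/20·(0.984700))/(1+1/20) = 1879/2000 ≈ 0.939500
step 3 [3y] swap r/1=442/14179: DF=(1 − 442/14179·(0.984700+0.939500))/(1+442/14179) = 2279/2500 ≈ 0.911600
step 4 [4y] swap r/1=179/6214: DF=(1 − 179/6214·(0.984700+0.939500+0.911600))/(1+179/6214) = 4463/5000 ≈ 0.892600
step 5 [5y] zero: DF = P = 2107/2500 ≈ 0.842800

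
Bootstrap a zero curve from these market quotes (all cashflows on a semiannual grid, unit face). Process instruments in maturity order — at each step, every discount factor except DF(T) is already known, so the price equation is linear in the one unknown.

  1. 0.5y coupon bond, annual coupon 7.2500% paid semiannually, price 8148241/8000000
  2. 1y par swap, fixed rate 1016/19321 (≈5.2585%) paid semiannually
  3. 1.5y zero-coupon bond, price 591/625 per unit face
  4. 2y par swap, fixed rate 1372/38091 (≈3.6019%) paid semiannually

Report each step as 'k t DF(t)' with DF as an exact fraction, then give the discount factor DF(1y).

1 1/2 9829/10000
2 1 2373/2500
3 3/2 591/625
4 2 4657/5000
DF(1y) = 2373/2500 ≈ 0.949200

step 1 [0.5y] bond c/2=29/800: DF=(8148241/8000000 − 29/800·(0))/(1+29/800) = 9829/10000 ≈ 0.982900
step 2 [1y] swap r/2=508/19321: DF=(1 − 508/19321·(0.982900))/(1+508/19321) = 2373/2500 ≈ 0.949200
step 3 [1.5y] zero: DF = P = 591/625 ≈ 0.945600
step 4 [2y] swap r/2=686/38091: DF=(1 − 686/38091·(0.982900+0.949200+0.945600))/(1+686/38091) = 4657/5000 ≈ 0.931400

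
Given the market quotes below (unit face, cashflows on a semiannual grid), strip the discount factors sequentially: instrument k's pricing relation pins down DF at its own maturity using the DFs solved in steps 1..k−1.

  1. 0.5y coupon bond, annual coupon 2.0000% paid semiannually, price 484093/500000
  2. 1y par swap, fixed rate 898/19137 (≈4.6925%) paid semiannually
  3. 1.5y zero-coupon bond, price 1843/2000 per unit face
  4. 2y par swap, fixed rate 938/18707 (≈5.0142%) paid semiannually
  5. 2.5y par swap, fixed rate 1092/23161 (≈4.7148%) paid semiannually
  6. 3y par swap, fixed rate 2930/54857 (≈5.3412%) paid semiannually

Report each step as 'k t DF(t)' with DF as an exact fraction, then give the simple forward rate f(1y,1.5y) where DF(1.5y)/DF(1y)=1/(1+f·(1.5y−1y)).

step 1 [0.5y] bond c/2=1/100: DF=(484093/500000 − 1/100·(0))/(1+1/100) = 4793/5000 ≈ 0.958600
step 2 [1y] swap r/2=449/19137: DF=(1 − 449/19137·(0.958600))/(1+449/19137) = 9551/10000 ≈ 0.955100
step 3 [1.5y] zero: DF = P = 1843/2000 ≈ 0.921500
step 4 [2y] swap r/2=469/18707: DF=(1 − 469/18707·(0.958600+0.955100+0.921500))/(1+469/18707) = 4531/5000 ≈ 0.906200
step 5 [2.5y] swap r/2=546/23161: DF=(1 − 546/23161·(0.958600+0.955100+0.921500+0.906200))/(1+546/23161) = 2227/2500 ≈ 0.890800
step 6 [3y] swap r/2=1465/54857: DF=(1 − 1465/54857·(0.958600+0.955100+0.921500+0.906200+0.890800))/(1+1465/54857) = 1707/2000 ≈ 0.853500

1 1/2 4793/5000
2 1 9551/10000
3 3/2 1843/2000
4 2 4531/5000
5 5/2 2227/2500
6 3 1707/2000
f(1y,1.5y) = ((9551/10000)/(1843/2000) − 1)/(1/2) = 672/9215 ≈ 7.2925%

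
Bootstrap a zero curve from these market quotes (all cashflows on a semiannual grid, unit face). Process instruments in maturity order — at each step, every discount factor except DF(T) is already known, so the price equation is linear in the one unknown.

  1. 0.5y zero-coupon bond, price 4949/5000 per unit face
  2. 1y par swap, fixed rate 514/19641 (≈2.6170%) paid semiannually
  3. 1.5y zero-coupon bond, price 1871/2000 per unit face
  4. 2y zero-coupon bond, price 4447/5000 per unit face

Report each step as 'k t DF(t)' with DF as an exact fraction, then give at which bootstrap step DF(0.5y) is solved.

1 1/2 4949/5000
2 1 9743/10000
3 3/2 1871/2000
4 2 4447/5000
DF(0.5y) is solved at step 1

step 1 [0.5y] zero: DF = P = 4949/5000 ≈ 0.989800
step 2 [1y] swap r/2=257/19641: DF=(1 − 257/19641·(0.989800))/(1+257/19641) = 9743/10000 ≈ 0.974300
step 3 [1.5y] zero: DF = P = 1871/2000 ≈ 0.935500
step 4 [2y] zero: DF = P = 4447/5000 ≈ 0.889400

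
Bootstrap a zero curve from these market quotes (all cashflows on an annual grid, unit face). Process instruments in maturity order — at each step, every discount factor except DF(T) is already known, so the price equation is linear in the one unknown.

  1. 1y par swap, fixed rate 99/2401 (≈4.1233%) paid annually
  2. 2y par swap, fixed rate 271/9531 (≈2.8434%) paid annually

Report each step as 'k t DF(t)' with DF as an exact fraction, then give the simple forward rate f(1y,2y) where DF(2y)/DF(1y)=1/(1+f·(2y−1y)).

1 1 2401/2500
2 2 4729/5000
f(1y,2y) = ((2401/2500)/(4729/5000) − 1)/(1) = 73/4729 ≈ 1.5437%

step 1 [1y] swap r/1=99/2401: DF=(1 − 99/2401·(0))/(1+99/2401) = 2401/2500 ≈ 0.960400
step 2 [2y] swap r/1=271/9531: DF=(1 − 271/9531·(0.960400))/(1+271/9531) = 4729/5000 ≈ 0.945800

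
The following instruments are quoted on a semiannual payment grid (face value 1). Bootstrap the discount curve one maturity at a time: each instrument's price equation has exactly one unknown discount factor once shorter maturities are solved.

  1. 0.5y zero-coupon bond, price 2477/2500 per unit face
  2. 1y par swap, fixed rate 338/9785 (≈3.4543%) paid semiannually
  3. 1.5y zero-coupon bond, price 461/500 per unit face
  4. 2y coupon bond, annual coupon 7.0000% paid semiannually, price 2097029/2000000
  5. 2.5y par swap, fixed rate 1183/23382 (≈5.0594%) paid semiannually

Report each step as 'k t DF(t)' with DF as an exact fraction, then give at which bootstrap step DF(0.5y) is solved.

1 1/2 2477/2500
2 1 4831/5000
3 3/2 461/500
4 2 9157/10000
5 5/2 8817/10000
DF(0.5y) is solved at step 1

step 1 [0.5y] zero: DF = P = 2477/2500 ≈ 0.990800
step 2 [1y] swap r/2=169/9785: DF=(1 − 169/9785·(0.990800))/(1+169/9785) = 4831/5000 ≈ 0.966200
step 3 [1.5y] zero: DF = P = 461/500 ≈ 0.922000
step 4 [2y] bond c/2=7/200: DF=(2097029/2000000 − 7/200·(0.990800+0.966200+0.922000))/(1+7/200) = 9157/10000 ≈ 0.915700
step 5 [2.5y] swap r/2=1183/46764: DF=(1 − 1183/46764·(0.990800+0.966200+0.922000+0.915700))/(1+1183/46764) = 8817/10000 ≈ 0.881700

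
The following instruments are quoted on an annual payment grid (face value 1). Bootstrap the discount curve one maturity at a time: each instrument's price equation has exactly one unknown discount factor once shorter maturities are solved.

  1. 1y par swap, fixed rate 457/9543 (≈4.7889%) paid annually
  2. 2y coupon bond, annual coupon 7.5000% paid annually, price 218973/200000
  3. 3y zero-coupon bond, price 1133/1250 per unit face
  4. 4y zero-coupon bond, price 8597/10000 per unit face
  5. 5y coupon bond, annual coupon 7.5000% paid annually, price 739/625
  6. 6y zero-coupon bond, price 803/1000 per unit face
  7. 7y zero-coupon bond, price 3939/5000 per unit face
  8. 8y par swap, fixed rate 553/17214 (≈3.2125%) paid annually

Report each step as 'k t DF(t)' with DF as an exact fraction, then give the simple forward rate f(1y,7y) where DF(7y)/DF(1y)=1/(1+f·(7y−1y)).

1 1 9543/10000
2 2 9519/10000
3 3 1133/1250
4 4 8597/10000
5 5 8437/10000
6 6 803/1000
7 7 3939/5000
8 8 1947/2500
f(1y,7y) = ((9543/10000)/(3939/5000) − 1)/(6) = 185/5252 ≈ 3.5225%

step 1 [1y] swap r/1=457/9543: DF=(1 − 457/9543·(0))/(1+457/9543) = 9543/10000 ≈ 0.954300
step 2 [2y] bond c/1=3/40: DF=(218973/200000 − 3/40·(0.954300))/(1+3/40) = 9519/10000 ≈ 0.951900
step 3 [3y] zero: DF = P = 1133/1250 ≈ 0.906400
step 4 [4y] zero: DF = P = 8597/10000 ≈ 0.859700
step 5 [5y] bond c/1=3/40: DF=(739/625 − 3/40·(0.954300+0.951900+0.906400+0.859700))/(1+3/40) = 8437/10000 ≈ 0.843700
step 6 [6y] zero: DF = P = 803/1000 ≈ 0.803000
step 7 [7y] zero: DF = P = 3939/5000 ≈ 0.787800
step 8 [8y] swap r/1=553/17214: DF=(1 − 553/17214·(0.954300+0.951900+0.906400+0.859700+0.843700+0.803000+0.787800))/(1+553/17214) = 1947/2500 ≈ 0.778800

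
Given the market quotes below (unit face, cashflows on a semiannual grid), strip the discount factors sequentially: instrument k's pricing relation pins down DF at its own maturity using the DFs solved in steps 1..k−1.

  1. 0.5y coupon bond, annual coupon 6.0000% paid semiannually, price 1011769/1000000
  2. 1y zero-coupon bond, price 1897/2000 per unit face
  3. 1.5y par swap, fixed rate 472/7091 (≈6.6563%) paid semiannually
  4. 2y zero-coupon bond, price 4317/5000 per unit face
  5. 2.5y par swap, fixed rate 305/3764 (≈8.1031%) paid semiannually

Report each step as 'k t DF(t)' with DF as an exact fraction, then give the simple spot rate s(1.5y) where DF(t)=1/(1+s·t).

1 1/2 9823/10000
2 1 1897/2000
3 3/2 566/625
4 2 4317/5000
5 5/2 817/1000
s(1.5y) = (1/(566/625) − 1)/(3/2) = 59/849 ≈ 6.9494%

step 1 [0.5y] bond c/2=3/100: DF=(1011769/1000000 − 3/100·(0))/(1+3/100) = 9823/10000 ≈ 0.982300
step 2 [1y] zero: DF = P = 1897/2000 ≈ 0.948500
step 3 [1.5y] swap r/2=236/7091: DF=(1 − 236/7091·(0.982300+0.948500))/(1+236/7091) = 566/625 ≈ 0.905600
step 4 [2y] zero: DF = P = 4317/5000 ≈ 0.863400
step 5 [2.5y] swap r/2=305/7528: DF=(1 − 305/7528·(0.982300+0.948500+0.905600+0.863400))/(1+305/7528) = 817/1000 ≈ 0.817000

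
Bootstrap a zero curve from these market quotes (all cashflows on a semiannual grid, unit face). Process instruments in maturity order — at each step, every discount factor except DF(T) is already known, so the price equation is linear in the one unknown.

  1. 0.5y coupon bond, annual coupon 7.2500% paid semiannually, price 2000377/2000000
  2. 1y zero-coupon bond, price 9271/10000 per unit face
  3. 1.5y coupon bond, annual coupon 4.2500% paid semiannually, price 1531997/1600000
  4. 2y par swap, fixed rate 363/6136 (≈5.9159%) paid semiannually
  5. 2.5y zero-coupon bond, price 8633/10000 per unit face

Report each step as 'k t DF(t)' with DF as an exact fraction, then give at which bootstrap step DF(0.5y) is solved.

step 1 [0.5y] bond c/2=29/800: DF=(2000377/2000000 − 29/800·(0))/(1+29/800) = 2413/2500 ≈ 0.965200
step 2 [1y] zero: DF = P = 9271/10000 ≈ 0.927100
step 3 [1.5y] bond c/2=17/800: DF=(1531997/1600000 − 17/800·(0.965200+0.927100))/(1+17/800) = 4491/5000 ≈ 0.898200
step 4 [2y] swap r/2=363/12272: DF=(1 − 363/12272·(0.965200+0.927100+0.898200))/(1+363/12272) = 8911/10000 ≈ 0.891100
step 5 [2.5y] zero: DF = P = 8633/10000 ≈ 0.863300

1 1/2 2413/2500
2 1 9271/10000
3 3/2 4491/5000
4 2 8911/10000
5 5/2 8633/10000
DF(0.5y) is solved at step 1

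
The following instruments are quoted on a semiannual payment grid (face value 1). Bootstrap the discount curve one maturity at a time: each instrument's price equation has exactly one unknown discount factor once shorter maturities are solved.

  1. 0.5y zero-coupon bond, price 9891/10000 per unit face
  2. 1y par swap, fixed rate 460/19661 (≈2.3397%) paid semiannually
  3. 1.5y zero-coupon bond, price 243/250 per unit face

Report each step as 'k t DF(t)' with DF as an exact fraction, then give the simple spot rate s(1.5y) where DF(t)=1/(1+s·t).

1 1/2 9891/10000
2 1 977/1000
3 3/2 243/250
s(1.5y) = (1/(243/250) − 1)/(3/2) = 14/729 ≈ 1.9204%

step 1 [0.5y] zero: DF = P = 9891/10000 ≈ 0.989100
step 2 [1y] swap r/2=230/19661: DF=(1 − 230/19661·(0.989100))/(1+230/19661) = 977/1000 ≈ 0.977000
step 3 [1.5y] zero: DF = P = 243/250 ≈ 0.972000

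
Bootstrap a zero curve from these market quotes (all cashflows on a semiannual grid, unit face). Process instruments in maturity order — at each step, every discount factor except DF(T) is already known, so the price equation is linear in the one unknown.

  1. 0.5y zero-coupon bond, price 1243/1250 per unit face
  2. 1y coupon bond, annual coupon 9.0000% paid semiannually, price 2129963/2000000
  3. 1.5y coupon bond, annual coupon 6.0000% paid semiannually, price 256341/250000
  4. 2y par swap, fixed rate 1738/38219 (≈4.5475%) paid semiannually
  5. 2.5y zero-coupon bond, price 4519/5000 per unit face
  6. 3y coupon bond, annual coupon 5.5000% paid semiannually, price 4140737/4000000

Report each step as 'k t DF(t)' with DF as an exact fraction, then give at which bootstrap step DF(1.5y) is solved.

1 1/2 1243/1250
2 1 9763/10000
3 3/2 9381/10000
4 2 9131/10000
5 5/2 4519/5000
6 3 881/1000
DF(1.5y) is solved at step 3

step 1 [0.5y] zero: DF = P = 1243/1250 ≈ 0.994400
step 2 [1y] bond c/2=9/200: DF=(2129963/2000000 − 9/200·(0.994400))/(1+9/200) = 9763/10000 ≈ 0.976300
step 3 [1.5y] bond c/2=3/100: DF=(256341/250000 − 3/100·(0.994400+0.976300))/(1+3/100) = 9381/10000 ≈ 0.938100
step 4 [2y] swap r/2=869/38219: DF=(1 − 869/38219·(0.994400+0.976300+0.938100))/(1+869/38219) = 9131/10000 ≈ 0.913100
step 5 [2.5y] zero: DF = P = 4519/5000 ≈ 0.903800
step 6 [3y] bond c/2=11/400: DF=(4140737/4000000 − 11/400·(0.994400+0.976300+0.938100+0.913100+0.903800))/(1+11/400) = 881/1000 ≈ 0.881000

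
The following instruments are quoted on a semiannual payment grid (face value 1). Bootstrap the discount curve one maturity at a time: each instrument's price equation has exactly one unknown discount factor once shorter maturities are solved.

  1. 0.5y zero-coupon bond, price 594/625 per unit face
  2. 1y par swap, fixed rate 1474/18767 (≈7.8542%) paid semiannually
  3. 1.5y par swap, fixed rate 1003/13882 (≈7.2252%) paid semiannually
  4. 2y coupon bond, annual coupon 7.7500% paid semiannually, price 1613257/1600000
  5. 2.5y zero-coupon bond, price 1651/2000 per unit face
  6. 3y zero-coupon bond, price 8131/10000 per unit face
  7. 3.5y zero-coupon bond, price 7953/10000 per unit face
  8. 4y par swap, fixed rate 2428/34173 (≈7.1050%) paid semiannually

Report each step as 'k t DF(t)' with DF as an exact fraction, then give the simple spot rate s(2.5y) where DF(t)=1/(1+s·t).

1 1/2 594/625
2 1 9263/10000
3 3/2 8997/10000
4 2 8671/10000
5 5/2 1651/2000
6 3 8131/10000
7 7/2 7953/10000
8 4 1893/2500
s(2.5y) = (1/(1651/2000) − 1)/(5/2) = 698/8255 ≈ 8.4555%

step 1 [0.5y] zero: DF = P = 594/625 ≈ 0.950400
step 2 [1y] swap r/2=737/18767: DF=(1 − 737/18767·(0.950400))/(1+737/18767) = 9263/10000 ≈ 0.926300
step 3 [1.5y] swap r/2=1003/27764: DF=(1 − 1003/27764·(0.950400+0.926300))/(1+1003/27764) = 8997/10000 ≈ 0.899700
step 4 [2y] bond c/2=31/800: DF=(1613257/1600000 − 31/800·(0.950400+0.926300+0.899700))/(1+31/800) = 8671/10000 ≈ 0.867100
step 5 [2.5y] zero: DF = P = 1651/2000 ≈ 0.825500
step 6 [3y] zero: DF = P = 8131/10000 ≈ 0.813100
step 7 [3.5y] zero: DF = P = 7953/10000 ≈ 0.795300
step 8 [4y] swap r/2=1214/34173: DF=(1 − 1214/34173·(0.950400+0.926300+0.899700+0.867100+0.825500+0.813100+0.795300))/(1+1214/34173) = 1893/2500 ≈ 0.757200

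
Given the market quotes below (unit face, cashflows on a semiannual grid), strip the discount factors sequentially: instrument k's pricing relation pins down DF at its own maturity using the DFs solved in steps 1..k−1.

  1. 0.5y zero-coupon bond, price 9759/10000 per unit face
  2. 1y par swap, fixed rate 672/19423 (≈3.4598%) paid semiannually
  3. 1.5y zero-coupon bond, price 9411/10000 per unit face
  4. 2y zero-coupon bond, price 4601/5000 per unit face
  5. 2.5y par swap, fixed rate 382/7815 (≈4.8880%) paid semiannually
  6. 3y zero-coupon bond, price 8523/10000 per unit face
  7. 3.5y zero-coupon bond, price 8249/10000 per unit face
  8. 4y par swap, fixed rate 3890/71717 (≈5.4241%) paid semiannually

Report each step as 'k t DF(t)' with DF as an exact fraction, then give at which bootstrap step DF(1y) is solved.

1 1/2 9759/10000
2 1 604/625
3 3/2 9411/10000
4 2 4601/5000
5 5/2 4427/5000
6 3 8523/10000
7 7/2 8249/10000
8 4 1611/2000
DF(1y) is solved at step 2

step 1 [0.5y] zero: DF = P = 9759/10000 ≈ 0.975900
step 2 [1y] swap r/2=336/19423: DF=(1 − 336/19423·(0.975900))/(1+336/19423) = 604/625 ≈ 0.966400
step 3 [1.5y] zero: DF = P = 9411/10000 ≈ 0.941100
step 4 [2y] zero: DF = P = 4601/5000 ≈ 0.920200
step 5 [2.5y] swap r/2=191/7815: DF=(1 − 191/7815·(0.975900+0.966400+0.941100+0.920200))/(1+191/7815) = 4427/5000 ≈ 0.885400
step 6 [3y] zero: DF = P = 8523/10000 ≈ 0.852300
step 7 [3.5y] zero: DF = P = 8249/10000 ≈ 0.824900
step 8 [4y] swap r/2=1945/71717: DF=(1 − 1945/71717·(0.975900+0.966400+0.941100+0.920200+0.885400+0.852300+0.824900))/(1+1945/71717) = 1611/2000 ≈ 0.805500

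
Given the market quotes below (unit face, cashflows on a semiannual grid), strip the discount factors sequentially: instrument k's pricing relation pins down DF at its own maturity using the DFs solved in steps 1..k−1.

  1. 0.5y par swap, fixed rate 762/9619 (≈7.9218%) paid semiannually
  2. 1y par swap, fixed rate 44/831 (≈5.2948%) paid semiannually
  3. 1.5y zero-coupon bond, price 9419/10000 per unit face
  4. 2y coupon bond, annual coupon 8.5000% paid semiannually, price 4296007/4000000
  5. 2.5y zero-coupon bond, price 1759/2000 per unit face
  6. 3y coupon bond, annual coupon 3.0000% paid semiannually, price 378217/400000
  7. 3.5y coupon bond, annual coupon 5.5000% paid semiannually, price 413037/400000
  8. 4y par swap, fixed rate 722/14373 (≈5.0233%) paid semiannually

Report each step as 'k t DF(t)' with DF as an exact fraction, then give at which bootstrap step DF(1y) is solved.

step 1 [0.5y] swap r/2=381/9619: DF=(1 − 381/9619·(0))/(1+381/9619) = 9619/10000 ≈ 0.961900
step 2 [1y] swap r/2=22/831: DF=(1 − 22/831·(0.961900))/(1+22/831) = 4747/5000 ≈ 0.949400
step 3 [1.5y] zero: DF = P = 9419/10000 ≈ 0.941900
step 4 [2y] bond c/2=17/400: DF=(4296007/4000000 − 17/400·(0.961900+0.949400+0.941900))/(1+17/400) = 9139/10000 ≈ 0.913900
step 5 [2.5y] zero: DF = P = 1759/2000 ≈ 0.879500
step 6 [3y] bond c/2=3/200: DF=(378217/400000 − 3/200·(0.961900+0.949400+0.941900+0.913900+0.879500))/(1+3/200) = 8629/10000 ≈ 0.862900
step 7 [3.5y] bond c/2=11/400: DF=(413037/400000 − 11/400·(0.961900+0.949400+0.941900+0.913900+0.879500+0.862900))/(1+11/400) = 343/400 ≈ 0.857500
step 8 [4y] swap r/2=361/14373: DF=(1 − 361/14373·(0.961900+0.949400+0.941900+0.913900+0.879500+0.862900+0.857500))/(1+361/14373) = 1639/2000 ≈ 0.819500

1 1/2 9619/10000
2 1 4747/5000
3 3/2 9419/10000
4 2 9139/10000
5 5/2 1759/2000
6 3 8629/10000
7 7/2 343/400
8 4 1639/2000
DF(1y) is solved at step 2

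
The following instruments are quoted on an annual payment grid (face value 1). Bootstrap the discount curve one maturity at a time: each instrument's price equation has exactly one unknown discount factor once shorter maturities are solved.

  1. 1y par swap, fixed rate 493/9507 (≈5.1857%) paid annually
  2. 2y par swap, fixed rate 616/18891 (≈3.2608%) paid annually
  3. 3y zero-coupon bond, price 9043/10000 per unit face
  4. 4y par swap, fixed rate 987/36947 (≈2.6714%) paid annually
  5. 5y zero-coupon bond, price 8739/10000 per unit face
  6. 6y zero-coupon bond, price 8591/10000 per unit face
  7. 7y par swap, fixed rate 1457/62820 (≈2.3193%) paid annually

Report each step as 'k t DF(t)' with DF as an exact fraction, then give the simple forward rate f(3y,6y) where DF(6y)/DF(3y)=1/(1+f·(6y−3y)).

1 1 9507/10000
2 2 1173/1250
3 3 9043/10000
4 4 9013/10000
5 5 8739/10000
6 6 8591/10000
7 7 8543/10000
f(3y,6y) = ((9043/10000)/(8591/10000) − 1)/(3) = 452/25773 ≈ 1.7538%

step 1 [1y] swap r/1=493/9507: DF=(1 − 493/9507·(0))/(1+493/9507) = 9507/10000 ≈ 0.950700
step 2 [2y] swap r/1=616/18891: DF=(1 − 616/18891·(0.950700))/(1+616/18891) = 1173/1250 ≈ 0.938400
step 3 [3y] zero: DF = P = 9043/10000 ≈ 0.904300
step 4 [4y] swap r/1=987/36947: DF=(1 − 987/36947·(0.950700+0.938400+0.904300))/(1+987/36947) = 9013/10000 ≈ 0.901300
step 5 [5y] zero: DF = P = 8739/10000 ≈ 0.873900
step 6 [6y] zero: DF = P = 8591/10000 ≈ 0.859100
step 7 [7y] swap r/1=1457/62820: DF=(1 − 1457/62820·(0.950700+0.938400+0.904300+0.901300+0.873900+0.859100))/(1+1457/62820) = 8543/10000 ≈ 0.854300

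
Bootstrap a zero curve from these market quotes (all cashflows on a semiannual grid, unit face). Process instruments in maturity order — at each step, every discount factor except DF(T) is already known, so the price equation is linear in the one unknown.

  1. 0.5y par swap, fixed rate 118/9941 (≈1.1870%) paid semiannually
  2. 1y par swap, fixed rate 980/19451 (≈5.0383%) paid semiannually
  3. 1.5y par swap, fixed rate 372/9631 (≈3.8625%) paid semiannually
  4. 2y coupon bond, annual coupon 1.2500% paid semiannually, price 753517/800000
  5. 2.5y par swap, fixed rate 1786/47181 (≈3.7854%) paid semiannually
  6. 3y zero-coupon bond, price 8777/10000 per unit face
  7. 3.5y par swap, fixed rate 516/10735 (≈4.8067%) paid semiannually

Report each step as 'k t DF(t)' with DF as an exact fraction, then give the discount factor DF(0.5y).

step 1 [0.5y] swap r/2=59/9941: DF=(1 − 59/9941·(0))/(1+59/9941) = 9941/10000 ≈ 0.994100
step 2 [1y] swap r/2=490/19451: DF=(1 − 490/19451·(0.994100))/(1+490/19451) = 951/1000 ≈ 0.951000
step 3 [1.5y] swap r/2=186/9631: DF=(1 − 186/9631·(0.994100+0.951000))/(1+186/9631) = 4721/5000 ≈ 0.944200
step 4 [2y] bond c/2=1/160: DF=(753517/800000 − 1/160·(0.994100+0.951000+0.944200))/(1+1/160) = 9181/10000 ≈ 0.918100
step 5 [2.5y] swap r/2=893/47181: DF=(1 − 893/47181·(0.994100+0.951000+0.944200+0.918100))/(1+893/47181) = 9107/10000 ≈ 0.910700
step 6 [3y] zero: DF = P = 8777/10000 ≈ 0.877700
step 7 [3.5y] swap r/2=258/10735: DF=(1 − 258/10735·(0.994100+0.951000+0.944200+0.918100+0.910700+0.877700))/(1+258/10735) = 2113/2500 ≈ 0.845200

1 1/2 9941/10000
2 1 951/1000
3 3/2 4721/5000
4 2 9181/10000
5 5/2 9107/10000
6 3 8777/10000
7 7/2 2113/2500
DF(0.5y) = 9941/10000 ≈ 0.994100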